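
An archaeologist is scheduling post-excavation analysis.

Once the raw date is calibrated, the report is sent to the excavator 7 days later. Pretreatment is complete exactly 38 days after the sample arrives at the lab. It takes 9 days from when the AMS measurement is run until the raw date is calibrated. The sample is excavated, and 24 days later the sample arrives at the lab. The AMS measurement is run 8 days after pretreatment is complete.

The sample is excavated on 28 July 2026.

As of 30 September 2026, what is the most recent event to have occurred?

The sample is excavated: Jul 28, 2026.
The sample arrives at the lab: Jul 28, 2026 + 24 days = Aug 21, 2026.
Pretreatment is complete: Aug 21, 2026 + 38 days = Sep 28, 2026.
The AMS measurement is run: Sep 28, 2026 + 8 days = Oct 6, 2026.
The raw date is calibrated: Oct 6, 2026 + 9 days = Oct 15, 2026.
The report is sent to the excavator: Oct 15, 2026 + 7 days = Oct 22, 2026.
Sep 30, 2026 falls between when pretreatment is complete (Sep 28, 2026) and when the AMS measurement is run (Oct 6, 2026).

Pretreatment is complete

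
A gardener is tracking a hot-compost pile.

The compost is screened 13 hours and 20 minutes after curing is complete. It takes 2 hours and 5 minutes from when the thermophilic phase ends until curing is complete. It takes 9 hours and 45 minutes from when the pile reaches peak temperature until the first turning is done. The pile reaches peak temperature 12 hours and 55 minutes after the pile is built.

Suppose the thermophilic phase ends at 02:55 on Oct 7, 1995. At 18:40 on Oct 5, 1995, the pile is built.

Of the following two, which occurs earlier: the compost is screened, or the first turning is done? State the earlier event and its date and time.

The first turning is done — 17:20 on Oct 6, 1995

The thermophilic phase ends: 02:55 Oct 7, 1995.
Curing is complete: 02:55 Oct 7, 1995 + 2h05m = 05:00 Oct 7, 1995.
The compost is screened: 05:00 Oct 7, 1995 + 13h20m = 18:20 Oct 7, 1995.
The pile is built: 18:40 Oct 5, 1995.
The pile reaches peak temperature: 18:40 Oct 5, 1995 + 12h55m = 07:35 Oct 6, 1995.
The first turning is done: 07:35 Oct 6, 1995 + 9h45m = 17:20 Oct 6, 1995.
Comparing: the compost is screened at 18:20 Oct 7, 1995 vs the first turning is done at 17:20 Oct 6, 1995. Earlier: the first turning is done.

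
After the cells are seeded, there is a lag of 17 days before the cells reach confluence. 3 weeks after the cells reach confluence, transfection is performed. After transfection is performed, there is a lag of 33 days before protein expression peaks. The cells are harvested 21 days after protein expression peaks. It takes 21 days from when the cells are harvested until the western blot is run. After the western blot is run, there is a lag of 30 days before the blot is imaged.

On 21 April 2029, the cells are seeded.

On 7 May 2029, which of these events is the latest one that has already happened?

The cells are seeded: Apr 21, 2029.
The cells reach confluence: Apr 21, 2029 + 17 days = May 8, 2029.
Transfection is performed: May 8, 2029 + 3 weeks = May 29, 2029.
Protein expression peaks: May 29, 2029 + 33 days = Jul 1, 2029.
The cells are harvested: Jul 1, 2029 + 21 days = Jul 22, 2029.
The western blot is run: Jul 22, 2029 + 21 days = Aug 12, 2029.
The blot is imaged: Aug 12, 2029 + 30 days = Sep 11, 2029.
May 7, 2029 falls between when the cells are seeded (Apr 21, 2029) and when the cells reach confluence (May 8, 2029).

The cells are seeded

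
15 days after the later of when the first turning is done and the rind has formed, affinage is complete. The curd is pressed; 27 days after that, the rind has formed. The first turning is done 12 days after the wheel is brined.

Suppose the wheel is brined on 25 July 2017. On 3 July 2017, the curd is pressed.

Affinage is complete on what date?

21 August 2017

The wheel is brined: Jul 25, 2017.
The first turning is done: Jul 25, 2017 + 12 days = Aug 6, 2017.
The curd is pressed: Jul 3, 2017.
The rind has formed: Jul 3, 2017 + 27 days = Jul 30, 2017.
Both prerequisites met — the first turning is done (Aug 6, 2017), the rind has formed (Jul 30, 2017); the later is Aug 6, 2017.
Affinage is complete: Aug 6, 2017 + 15 days = Aug 21, 2017.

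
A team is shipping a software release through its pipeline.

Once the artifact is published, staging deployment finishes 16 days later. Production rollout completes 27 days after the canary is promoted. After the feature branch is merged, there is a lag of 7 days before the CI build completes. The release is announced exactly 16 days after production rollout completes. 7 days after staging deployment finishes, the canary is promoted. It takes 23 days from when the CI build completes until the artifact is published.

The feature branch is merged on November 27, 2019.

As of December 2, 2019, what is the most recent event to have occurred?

The feature branch is merged: Nov 27, 2019.
The CI build completes: Nov 27, 2019 + 7 days = Dec 4, 2019.
The artifact is published: Dec 4, 2019 + 23 days = Dec 27, 2019.
Staging deployment finishes: Dec 27, 2019 + 16 days = Jan 12, 2020.
The canary is promoted: Jan 12, 2020 + 7 days = Jan 19, 2020.
Production rollout completes: Jan 19, 2020 + 27 days = Feb 15, 2020.
The release is announced: Feb 15, 2020 + 16 days = Mar 2, 2020.
Dec 2, 2019 falls between when the feature branch is merged (Nov 27, 2019) and when the CI build completes (Dec 4, 2019).

The feature branch is merged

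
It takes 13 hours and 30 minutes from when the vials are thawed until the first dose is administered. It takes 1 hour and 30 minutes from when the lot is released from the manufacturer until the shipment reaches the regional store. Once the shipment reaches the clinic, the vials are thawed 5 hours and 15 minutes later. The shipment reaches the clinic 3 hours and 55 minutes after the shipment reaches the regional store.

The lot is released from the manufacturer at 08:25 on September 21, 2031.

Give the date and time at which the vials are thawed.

19:05 on September 21, 2031

The lot is released from the manufacturer: 08:25 Sep 21, 2031.
The shipment reaches the regional store: 08:25 Sep 21, 2031 + 1h30m = 09:55 Sep 21, 2031.
The shipment reaches the clinic: 09:55 Sep 21, 2031 + 3h55m = 13:50 Sep 21, 2031.
The vials are thawed: 13:50 Sep 21, 2031 + 5h15m = 19:05 Sep 21, 2031.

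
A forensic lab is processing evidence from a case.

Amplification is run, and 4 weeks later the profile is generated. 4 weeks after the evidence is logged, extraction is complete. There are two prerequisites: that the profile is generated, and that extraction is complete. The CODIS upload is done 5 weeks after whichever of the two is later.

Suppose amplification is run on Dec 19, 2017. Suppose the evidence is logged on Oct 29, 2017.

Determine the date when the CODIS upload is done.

Feb 20, 2018

Amplification is run: Dec 19, 2017.
The profile is generated: Dec 19, 2017 + 4 weeks = Jan 16, 2018.
The evidence is logged: Oct 29, 2017.
Extraction is complete: Oct 29, 2017 + 4 weeks = Nov 26, 2017.
Both prerequisites met — the profile is generated (Jan 16, 2018), extraction is complete (Nov 26, 2017); the later is Jan 16, 2018.
The CODIS upload is done: Jan 16, 2018 + 5 weeks = Feb 20, 2018.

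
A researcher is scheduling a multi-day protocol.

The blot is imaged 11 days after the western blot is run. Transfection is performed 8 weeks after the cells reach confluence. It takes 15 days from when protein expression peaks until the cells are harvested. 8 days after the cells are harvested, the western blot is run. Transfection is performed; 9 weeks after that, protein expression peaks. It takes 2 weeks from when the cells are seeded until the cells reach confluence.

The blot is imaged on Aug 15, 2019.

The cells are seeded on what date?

The blot is imaged: Aug 15, 2019.
The western blot is run: Aug 15, 2019 − 11 days = Aug 4, 2019.
The cells are harvested: Aug 4, 2019 − 8 days = Jul 27, 2019.
Protein expression peaks: Jul 27, 2019 − 15 days = Jul 12, 2019.
Transfection is performed: Jul 12, 2019 − 9 weeks = May 10, 2019.
The cells reach confluence: May 10, 2019 − 8 weeks = Mar 15, 2019.
The cells are seeded: Mar 15, 2019 − 2 weeks = Mar 1, 2019.

Mar 1, 2019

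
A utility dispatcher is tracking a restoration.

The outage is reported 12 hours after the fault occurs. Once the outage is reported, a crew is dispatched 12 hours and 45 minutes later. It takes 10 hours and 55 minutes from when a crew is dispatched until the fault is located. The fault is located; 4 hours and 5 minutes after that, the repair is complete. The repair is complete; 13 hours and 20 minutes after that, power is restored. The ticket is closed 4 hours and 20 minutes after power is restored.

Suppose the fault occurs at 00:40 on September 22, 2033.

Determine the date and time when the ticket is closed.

10:05 on September 24, 2033

The fault occurs: 00:40 Sep 22, 2033.
The outage is reported: 00:40 Sep 22, 2033 + 12h = 12:40 Sep 22, 2033.
A crew is dispatched: 12:40 Sep 22, 2033 + 12h45m = 01:25 Sep 23, 2033.
The fault is located: 01:25 Sep 23, 2033 + 10h55m = 12:20 Sep 23, 2033.
The repair is complete: 12:20 Sep 23, 2033 + 4h05m = 16:25 Sep 23, 2033.
Power is restored: 16:25 Sep 23, 2033 + 13h20m = 05:45 Sep 24, 2033.
The ticket is closed: 05:45 Sep 24, 2033 + 4h20m = 10:05 Sep 24, 2033.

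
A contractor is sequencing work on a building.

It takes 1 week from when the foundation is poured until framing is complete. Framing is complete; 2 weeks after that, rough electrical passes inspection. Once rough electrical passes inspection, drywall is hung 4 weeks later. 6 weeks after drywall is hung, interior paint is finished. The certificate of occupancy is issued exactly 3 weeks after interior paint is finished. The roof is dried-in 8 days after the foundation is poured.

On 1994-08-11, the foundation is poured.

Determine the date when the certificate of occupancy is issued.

The foundation is poured: Aug 11, 1994.
Framing is complete: Aug 11, 1994 + 1 week = Aug 18, 1994.
Rough electrical passes inspection: Aug 18, 1994 + 2 weeks = Sep 1, 1994.
Drywall is hung: Sep 1, 1994 + 4 weeks = Sep 29, 1994.
Interior paint is finished: Sep 29, 1994 + 6 weeks = Nov 10, 1994.
The certificate of occupancy is issued: Nov 10, 1994 + 3 weeks = Dec 1, 1994.

1994-12-01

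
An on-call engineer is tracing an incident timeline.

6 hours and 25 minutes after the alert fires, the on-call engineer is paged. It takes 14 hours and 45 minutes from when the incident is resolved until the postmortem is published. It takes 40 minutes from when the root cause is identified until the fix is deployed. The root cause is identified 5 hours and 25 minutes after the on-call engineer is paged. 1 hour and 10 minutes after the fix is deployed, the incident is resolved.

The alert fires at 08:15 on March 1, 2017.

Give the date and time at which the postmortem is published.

The alert fires: 08:15 Mar 1, 2017.
The on-call engineer is paged: 08:15 Mar 1, 2017 + 6h25m = 14:40 Mar 1, 2017.
The root cause is identified: 14:40 Mar 1, 2017 + 5h25m = 20:05 Mar 1, 2017.
The fix is deployed: 20:05 Mar 1, 2017 + 40m = 20:45 Mar 1, 2017.
The incident is resolved: 20:45 Mar 1, 2017 + 1h10m = 21:55 Mar 1, 2017.
The postmortem is published: 21:55 Mar 1, 2017 + 14h45m = 12:40 Mar 2, 2017.

12:40 on March 2, 2017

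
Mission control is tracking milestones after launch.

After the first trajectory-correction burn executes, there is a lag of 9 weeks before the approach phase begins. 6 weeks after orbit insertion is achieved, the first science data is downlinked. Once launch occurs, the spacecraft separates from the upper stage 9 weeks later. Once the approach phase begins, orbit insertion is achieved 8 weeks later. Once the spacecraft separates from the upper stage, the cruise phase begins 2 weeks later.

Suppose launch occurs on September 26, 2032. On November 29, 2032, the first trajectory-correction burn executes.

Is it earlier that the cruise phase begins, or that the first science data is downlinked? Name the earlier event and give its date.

Launch occurs: Sep 26, 2032.
The spacecraft separates from the upper stage: Sep 26, 2032 + 9 weeks = Nov 28, 2032.
The cruise phase begins: Nov 28, 2032 + 2 weeks = Dec 12, 2032.
The first trajectory-correction burn executes: Nov 29, 2032.
The approach phase begins: Nov 29, 2032 + 9 weeks = Jan 31, 2033.
Orbit insertion is achieved: Jan 31, 2033 + 8 weeks = Mar 28, 2033.
The first science data is downlinked: Mar 28, 2033 + 6 weeks = May 9, 2033.
Comparing: the cruise phase begins on Dec 12, 2032 vs the first science data is downlinked on May 9, 2033. Earlier: the cruise phase begins.

The cruise phase begins — December 12, 2032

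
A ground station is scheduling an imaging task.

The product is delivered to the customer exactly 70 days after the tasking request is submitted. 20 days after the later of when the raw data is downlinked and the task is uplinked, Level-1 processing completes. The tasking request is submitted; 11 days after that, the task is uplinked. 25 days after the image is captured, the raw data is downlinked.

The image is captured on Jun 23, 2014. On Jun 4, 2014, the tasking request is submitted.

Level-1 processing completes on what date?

Aug 7, 2014

The image is captured: Jun 23, 2014.
The raw data is downlinked: Jun 23, 2014 + 25 days = Jul 18, 2014.
The tasking request is submitted: Jun 4, 2014.
The task is uplinked: Jun 4, 2014 + 11 days = Jun 15, 2014.
Both prerequisites met — the raw data is downlinked (Jul 18, 2014), the task is uplinked (Jun 15, 2014); the later is Jul 18, 2014.
Level-1 processing completes: Jul 18, 2014 + 20 days = Aug 7, 2014.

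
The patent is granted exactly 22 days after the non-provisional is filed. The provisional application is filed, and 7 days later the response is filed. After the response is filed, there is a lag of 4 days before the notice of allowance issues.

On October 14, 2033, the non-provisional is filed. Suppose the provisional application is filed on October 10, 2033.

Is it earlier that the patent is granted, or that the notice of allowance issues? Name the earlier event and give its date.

The notice of allowance issues — October 21, 2033

The non-provisional is filed: Oct 14, 2033.
The patent is granted: Oct 14, 2033 + 22 days = Nov 5, 2033.
The provisional application is filed: Oct 10, 2033.
The response is filed: Oct 10, 2033 + 7 days = Oct 17, 2033.
The notice of allowance issues: Oct 17, 2033 + 4 days = Oct 21, 2033.
Comparing: the patent is granted on Nov 5, 2033 vs the notice of allowance issues on Oct 21, 2033. Earlier: the notice of allowance issues.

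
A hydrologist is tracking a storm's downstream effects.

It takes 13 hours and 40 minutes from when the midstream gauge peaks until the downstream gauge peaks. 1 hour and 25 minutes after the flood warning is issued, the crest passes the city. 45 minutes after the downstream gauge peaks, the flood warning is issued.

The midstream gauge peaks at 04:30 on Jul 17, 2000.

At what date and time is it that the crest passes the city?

The midstream gauge peaks: 04:30 Jul 17, 2000.
The downstream gauge peaks: 04:30 Jul 17, 2000 + 13h40m = 18:10 Jul 17, 2000.
The flood warning is issued: 18:10 Jul 17, 2000 + 45m = 18:55 Jul 17, 2000.
The crest passes the city: 18:55 Jul 17, 2000 + 1h25m = 20:20 Jul 17, 2000.

20:20 on Jul 17, 2000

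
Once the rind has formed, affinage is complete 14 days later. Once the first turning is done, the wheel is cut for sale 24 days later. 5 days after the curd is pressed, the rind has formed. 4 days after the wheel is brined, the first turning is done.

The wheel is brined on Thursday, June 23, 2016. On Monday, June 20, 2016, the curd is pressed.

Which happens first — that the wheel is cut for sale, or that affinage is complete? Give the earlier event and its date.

The wheel is brined: Jun 23, 2016.
The first turning is done: Jun 23, 2016 + 4 days = Jun 27, 2016.
The wheel is cut for sale: Jun 27, 2016 + 24 days = Jul 21, 2016.
The curd is pressed: Jun 20, 2016.
The rind has formed: Jun 20, 2016 + 5 days = Jun 25, 2016.
Affinage is complete: Jun 25, 2016 + 14 days = Jul 9, 2016.
Comparing: the wheel is cut for sale on Jul 21, 2016 vs affinage is complete on Jul 9, 2016. Earlier: affinage is complete.

Affinage is complete — Saturday, July 9, 2016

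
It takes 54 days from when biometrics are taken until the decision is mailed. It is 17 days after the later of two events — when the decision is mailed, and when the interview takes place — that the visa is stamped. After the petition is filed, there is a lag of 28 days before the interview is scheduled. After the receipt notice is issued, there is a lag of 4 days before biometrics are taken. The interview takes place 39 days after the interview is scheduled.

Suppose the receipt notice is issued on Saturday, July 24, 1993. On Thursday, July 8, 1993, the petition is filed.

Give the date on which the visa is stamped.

Thursday, October 7, 1993

The receipt notice is issued: Jul 24, 1993.
Biometrics are taken: Jul 24, 1993 + 4 days = Jul 28, 1993.
The decision is mailed: Jul 28, 1993 + 54 days = Sep 20, 1993.
The petition is filed: Jul 8, 1993.
The interview is scheduled: Jul 8, 1993 + 28 days = Aug 5, 1993.
The interview takes place: Aug 5, 1993 + 39 days = Sep 13, 1993.
Both prerequisites met — the decision is mailed (Sep 20, 1993), the interview takes place (Sep 13, 1993); the later is Sep 20, 1993.
The visa is stamped: Sep 20, 1993 + 17 days = Oct 7, 1993.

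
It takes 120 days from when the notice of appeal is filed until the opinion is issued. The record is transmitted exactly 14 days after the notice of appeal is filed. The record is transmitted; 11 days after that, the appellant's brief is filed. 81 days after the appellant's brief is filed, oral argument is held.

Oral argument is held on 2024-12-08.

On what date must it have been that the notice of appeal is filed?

Oral argument is held: Dec 8, 2024.
The appellant's brief is filed: Dec 8, 2024 − 81 days = Sep 18, 2024.
The record is transmitted: Sep 18, 2024 − 11 days = Sep 7, 2024.
The notice of appeal is filed: Sep 7, 2024 − 14 days = Aug 24, 2024.

2024-08-24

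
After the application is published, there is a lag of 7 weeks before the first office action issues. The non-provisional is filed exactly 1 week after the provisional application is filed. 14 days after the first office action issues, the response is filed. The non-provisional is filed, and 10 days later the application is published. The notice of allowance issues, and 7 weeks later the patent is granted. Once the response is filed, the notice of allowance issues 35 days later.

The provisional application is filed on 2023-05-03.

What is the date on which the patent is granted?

The provisional application is filed: May 3, 2023.
The non-provisional is filed: May 3, 2023 + 1 week = May 10, 2023.
The application is published: May 10, 2023 + 10 days = May 20, 2023.
The first office action issues: May 20, 2023 + 7 weeks = Jul 8, 2023.
The response is filed: Jul 8, 2023 + 14 days = Jul 22, 2023.
The notice of allowance issues: Jul 22, 2023 + 35 days = Aug 26, 2023.
The patent is granted: Aug 26, 2023 + 7 weeks = Oct 14, 2023.

2023-10-14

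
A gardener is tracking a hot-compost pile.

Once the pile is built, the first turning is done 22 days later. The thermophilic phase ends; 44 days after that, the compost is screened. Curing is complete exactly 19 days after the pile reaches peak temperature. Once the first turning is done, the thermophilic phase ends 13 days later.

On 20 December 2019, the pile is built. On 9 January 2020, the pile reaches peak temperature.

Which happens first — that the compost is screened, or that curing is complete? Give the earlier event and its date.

The pile is built: Dec 20, 2019.
The first turning is done: Dec 20, 2019 + 22 days = Jan 11, 2020.
The thermophilic phase ends: Jan 11, 2020 + 13 days = Jan 24, 2020.
The compost is screened: Jan 24, 2020 + 44 days = Mar 8, 2020.
The pile reaches peak temperature: Jan 9, 2020.
Curing is complete: Jan 9, 2020 + 19 days = Jan 28, 2020.
Comparing: the compost is screened on Mar 8, 2020 vs curing is complete on Jan 28, 2020. Earlier: curing is complete.

Curing is complete — 28 January 2020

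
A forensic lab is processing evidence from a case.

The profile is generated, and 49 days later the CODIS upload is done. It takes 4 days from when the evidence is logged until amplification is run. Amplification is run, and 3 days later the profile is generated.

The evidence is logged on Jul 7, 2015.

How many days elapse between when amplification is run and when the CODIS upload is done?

52 days

Causal path: amplification is run → the profile is generated → the CODIS upload is done.
Total delay along the path: 3 + 49 = 52 days.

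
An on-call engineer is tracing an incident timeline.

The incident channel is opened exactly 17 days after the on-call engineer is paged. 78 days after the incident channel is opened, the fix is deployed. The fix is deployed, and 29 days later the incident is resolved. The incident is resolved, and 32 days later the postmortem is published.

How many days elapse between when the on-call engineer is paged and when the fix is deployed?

95 days

Causal path: the on-call engineer is paged → the incident channel is opened → the fix is deployed.
Total delay along the path: 17 + 78 = 95 days.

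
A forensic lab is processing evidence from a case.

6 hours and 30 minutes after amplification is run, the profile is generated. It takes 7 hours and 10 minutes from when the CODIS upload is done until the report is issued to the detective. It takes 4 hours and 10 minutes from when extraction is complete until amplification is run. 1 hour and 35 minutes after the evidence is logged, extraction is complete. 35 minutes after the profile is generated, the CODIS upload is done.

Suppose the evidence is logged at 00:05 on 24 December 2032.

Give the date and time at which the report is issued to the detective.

The evidence is logged: 00:05 Dec 24, 2032.
Extraction is complete: 00:05 Dec 24, 2032 + 1h35m = 01:40 Dec 24, 2032.
Amplification is run: 01:40 Dec 24, 2032 + 4h10m = 05:50 Dec 24, 2032.
The profile is generated: 05:50 Dec 24, 2032 + 6h30m = 12:20 Dec 24, 2032.
The CODIS upload is done: 12:20 Dec 24, 2032 + 35m = 12:55 Dec 24, 2032.
The report is issued to the detective: 12:55 Dec 24, 2032 + 7h10m = 20:05 Dec 24, 2032.

20:05 on 24 December 2032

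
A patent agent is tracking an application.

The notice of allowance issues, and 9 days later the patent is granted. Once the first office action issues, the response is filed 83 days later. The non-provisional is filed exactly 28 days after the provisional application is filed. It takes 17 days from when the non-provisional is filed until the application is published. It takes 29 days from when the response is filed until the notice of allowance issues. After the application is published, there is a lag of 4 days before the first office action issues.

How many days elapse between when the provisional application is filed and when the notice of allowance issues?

161 days

Causal path: the provisional application is filed → the non-provisional is filed → the application is published → the first office action issues → the response is filed → the notice of allowance issues.
Total delay along the path: 28 + 17 + 4 + 83 + 29 = 161 days.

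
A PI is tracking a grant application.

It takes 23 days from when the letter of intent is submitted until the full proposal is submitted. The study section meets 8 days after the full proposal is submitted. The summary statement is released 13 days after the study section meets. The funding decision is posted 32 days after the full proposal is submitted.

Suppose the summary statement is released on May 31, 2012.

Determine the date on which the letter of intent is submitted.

The summary statement is released: May 31, 2012.
The study section meets: May 31, 2012 − 13 days = May 18, 2012.
The full proposal is submitted: May 18, 2012 − 8 days = May 10, 2012.
The letter of intent is submitted: May 10, 2012 − 23 days = Apr 17, 2012.

Apr 17, 2012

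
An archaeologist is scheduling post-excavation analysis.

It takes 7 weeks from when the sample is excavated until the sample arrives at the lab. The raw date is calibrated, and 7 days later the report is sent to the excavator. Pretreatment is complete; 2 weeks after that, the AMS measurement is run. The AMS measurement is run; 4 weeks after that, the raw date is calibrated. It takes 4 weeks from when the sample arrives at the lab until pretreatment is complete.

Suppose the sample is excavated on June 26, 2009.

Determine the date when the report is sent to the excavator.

October 30, 2009

The sample is excavated: Jun 26, 2009.
The sample arrives at the lab: Jun 26, 2009 + 7 weeks = Aug 14, 2009.
Pretreatment is complete: Aug 14, 2009 + 4 weeks = Sep 11, 2009.
The AMS measurement is run: Sep 11, 2009 + 2 weeks = Sep 25, 2009.
The raw date is calibrated: Sep 25, 2009 + 4 weeks = Oct 23, 2009.
The report is sent to the excavator: Oct 23, 2009 + 7 days = Oct 30, 2009.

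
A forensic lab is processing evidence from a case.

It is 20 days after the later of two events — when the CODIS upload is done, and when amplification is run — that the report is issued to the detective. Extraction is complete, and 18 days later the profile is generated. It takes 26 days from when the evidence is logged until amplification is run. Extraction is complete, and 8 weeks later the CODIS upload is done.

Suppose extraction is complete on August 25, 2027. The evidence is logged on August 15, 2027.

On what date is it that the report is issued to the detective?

November 9, 2027

Extraction is complete: Aug 25, 2027.
The CODIS upload is done: Aug 25, 2027 + 8 weeks = Oct 20, 2027.
The evidence is logged: Aug 15, 2027.
Amplification is run: Aug 15, 2027 + 26 days = Sep 10, 2027.
Both prerequisites met — the CODIS upload is done (Oct 20, 2027), amplification is run (Sep 10, 2027); the later is Oct 20, 2027.
The report is issued to the detective: Oct 20, 2027 + 20 days = Nov 9, 2027.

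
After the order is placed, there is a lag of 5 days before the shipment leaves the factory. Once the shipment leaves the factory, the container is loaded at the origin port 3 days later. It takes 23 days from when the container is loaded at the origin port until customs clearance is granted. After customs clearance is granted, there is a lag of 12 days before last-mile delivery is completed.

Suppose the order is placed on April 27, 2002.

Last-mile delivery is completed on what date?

The order is placed: Apr 27, 2002.
The shipment leaves the factory: Apr 27, 2002 + 5 days = May 2, 2002.
The container is loaded at the origin port: May 2, 2002 + 3 days = May 5, 2002.
Customs clearance is granted: May 5, 2002 + 23 days = May 28, 2002.
Last-mile delivery is completed: May 28, 2002 + 12 days = Jun 9, 2002.

June 9, 2002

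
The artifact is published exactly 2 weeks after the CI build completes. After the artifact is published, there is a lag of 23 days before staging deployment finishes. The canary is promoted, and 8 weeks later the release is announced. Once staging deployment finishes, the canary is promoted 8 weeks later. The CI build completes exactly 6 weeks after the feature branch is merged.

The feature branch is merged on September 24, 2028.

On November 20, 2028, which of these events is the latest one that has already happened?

The artifact is published

The feature branch is merged: Sep 24, 2028.
The CI build completes: Sep 24, 2028 + 6 weeks = Nov 5, 2028.
The artifact is published: Nov 5, 2028 + 2 weeks = Nov 19, 2028.
Staging deployment finishes: Nov 19, 2028 + 23 days = Dec 12, 2028.
The canary is promoted: Dec 12, 2028 + 8 weeks = Feb 6, 2029.
The release is announced: Feb 6, 2029 + 8 weeks = Apr 3, 2029.
Nov 20, 2028 falls between when the artifact is published (Nov 19, 2028) and when staging deployment finishes (Dec 12, 2028).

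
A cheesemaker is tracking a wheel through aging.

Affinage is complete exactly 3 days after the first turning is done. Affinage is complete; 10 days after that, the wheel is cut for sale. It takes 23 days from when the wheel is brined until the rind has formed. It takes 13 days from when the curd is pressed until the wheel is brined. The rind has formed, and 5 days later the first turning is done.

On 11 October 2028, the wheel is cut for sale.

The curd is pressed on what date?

The wheel is cut for sale: Oct 11, 2028.
Affinage is complete: Oct 11, 2028 − 10 days = Oct 1, 2028.
The first turning is done: Oct 1, 2028 − 3 days = Sep 28, 2028.
The rind has formed: Sep 28, 2028 − 5 days = Sep 23, 2028.
The wheel is brined: Sep 23, 2028 − 23 days = Aug 31, 2028.
The curd is pressed: Aug 31, 2028 − 13 days = Aug 18, 2028.

18 August 2028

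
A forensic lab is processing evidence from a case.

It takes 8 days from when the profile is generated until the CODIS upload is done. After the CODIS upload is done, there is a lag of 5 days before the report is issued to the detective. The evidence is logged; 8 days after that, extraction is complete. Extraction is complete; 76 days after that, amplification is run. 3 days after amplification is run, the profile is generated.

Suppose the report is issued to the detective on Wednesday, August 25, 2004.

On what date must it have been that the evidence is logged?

The report is issued to the detective: Aug 25, 2004.
The CODIS upload is done: Aug 25, 2004 − 5 days = Aug 20, 2004.
The profile is generated: Aug 20, 2004 − 8 days = Aug 12, 2004.
Amplification is run: Aug 12, 2004 − 3 days = Aug 9, 2004.
Extraction is complete: Aug 9, 2004 − 76 days = May 25, 2004.
The evidence is logged: May 25, 2004 − 8 days = May 17, 2004.

Monday, May 17, 2004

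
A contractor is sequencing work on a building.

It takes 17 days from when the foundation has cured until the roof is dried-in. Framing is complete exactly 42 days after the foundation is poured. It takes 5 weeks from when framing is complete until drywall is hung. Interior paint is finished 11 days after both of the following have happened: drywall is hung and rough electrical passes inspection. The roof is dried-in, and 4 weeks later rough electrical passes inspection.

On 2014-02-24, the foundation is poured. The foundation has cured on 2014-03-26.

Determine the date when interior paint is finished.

2014-05-23

The foundation is poured: Feb 24, 2014.
Framing is complete: Feb 24, 2014 + 42 days = Apr 7, 2014.
Drywall is hung: Apr 7, 2014 + 5 weeks = May 12, 2014.
The foundation has cured: Mar 26, 2014.
The roof is dried-in: Mar 26, 2014 + 17 days = Apr 12, 2014.
Rough electrical passes inspection: Apr 12, 2014 + 4 weeks = May 10, 2014.
Both prerequisites met — drywall is hung (May 12, 2014), rough electrical passes inspection (May 10, 2014); the later is May 12, 2014.
Interior paint is finished: May 12, 2014 + 11 days = May 23, 2014.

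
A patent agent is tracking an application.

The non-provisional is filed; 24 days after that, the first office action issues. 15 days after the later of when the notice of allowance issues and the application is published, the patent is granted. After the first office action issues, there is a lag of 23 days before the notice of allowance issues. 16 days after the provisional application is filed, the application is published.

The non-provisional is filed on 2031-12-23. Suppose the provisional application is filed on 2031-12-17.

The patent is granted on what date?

The non-provisional is filed: Dec 23, 2031.
The first office action issues: Dec 23, 2031 + 24 days = Jan 16, 2032.
The notice of allowance issues: Jan 16, 2032 + 23 days = Feb 8, 2032.
The provisional application is filed: Dec 17, 2031.
The application is published: Dec 17, 2031 + 16 days = Jan 2, 2032.
Both prerequisites met — the notice of allowance issues (Feb 8, 2032), the application is published (Jan 2, 2032); the later is Feb 8, 2032.
The patent is granted: Feb 8, 2032 + 15 days = Feb 23, 2032.

2032-02-23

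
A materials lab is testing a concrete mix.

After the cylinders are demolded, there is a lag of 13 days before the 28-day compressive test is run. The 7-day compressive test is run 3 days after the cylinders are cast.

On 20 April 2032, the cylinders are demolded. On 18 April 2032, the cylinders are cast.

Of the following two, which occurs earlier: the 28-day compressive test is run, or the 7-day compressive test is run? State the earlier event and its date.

The 7-day compressive test is run — 21 April 2032

The cylinders are demolded: Apr 20, 2032.
The 28-day compressive test is run: Apr 20, 2032 + 13 days = May 3, 2032.
The cylinders are cast: Apr 18, 2032.
The 7-day compressive test is run: Apr 18, 2032 + 3 days = Apr 21, 2032.
Comparing: the 28-day compressive test is run on May 3, 2032 vs the 7-day compressive test is run on Apr 21, 2032. Earlier: the 7-day compressive test is run.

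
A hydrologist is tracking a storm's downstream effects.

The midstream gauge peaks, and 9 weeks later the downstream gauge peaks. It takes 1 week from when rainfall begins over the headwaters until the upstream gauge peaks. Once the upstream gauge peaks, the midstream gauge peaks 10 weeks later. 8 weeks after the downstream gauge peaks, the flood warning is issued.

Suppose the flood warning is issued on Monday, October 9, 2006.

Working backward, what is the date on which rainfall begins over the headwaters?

Monday, March 27, 2006

The flood warning is issued: Oct 9, 2006.
The downstream gauge peaks: Oct 9, 2006 − 8 weeks = Aug 14, 2006.
The midstream gauge peaks: Aug 14, 2006 − 9 weeks = Jun 12, 2006.
The upstream gauge peaks: Jun 12, 2006 − 10 weeks = Apr 3, 2006.
Rainfall begins over the headwaters: Apr 3, 2006 − 1 week = Mar 27, 2006.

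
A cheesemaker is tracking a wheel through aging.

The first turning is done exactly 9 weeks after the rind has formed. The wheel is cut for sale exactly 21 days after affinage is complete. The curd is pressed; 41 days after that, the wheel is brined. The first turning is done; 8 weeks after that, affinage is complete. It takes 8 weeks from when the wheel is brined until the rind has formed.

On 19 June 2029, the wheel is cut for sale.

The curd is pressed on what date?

The wheel is cut for sale: Jun 19, 2029.
Affinage is complete: Jun 19, 2029 − 21 days = May 29, 2029.
The first turning is done: May 29, 2029 − 8 weeks = Apr 3, 2029.
The rind has formed: Apr 3, 2029 − 9 weeks = Jan 30, 2029.
The wheel is brined: Jan 30, 2029 − 8 weeks = Dec 5, 2028.
The curd is pressed: Dec 5, 2028 − 41 days = Oct 25, 2028.

25 October 2028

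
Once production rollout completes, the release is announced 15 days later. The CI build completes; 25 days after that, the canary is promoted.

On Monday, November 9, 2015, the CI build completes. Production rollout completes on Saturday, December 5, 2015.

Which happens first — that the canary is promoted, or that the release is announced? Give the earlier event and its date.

The CI build completes: Nov 9, 2015.
The canary is promoted: Nov 9, 2015 + 25 days = Dec 4, 2015.
Production rollout completes: Dec 5, 2015.
The release is announced: Dec 5, 2015 + 15 days = Dec 20, 2015.
Comparing: the canary is promoted on Dec 4, 2015 vs the release is announced on Dec 20, 2015. Earlier: the canary is promoted.

The canary is promoted — Friday, December 4, 2015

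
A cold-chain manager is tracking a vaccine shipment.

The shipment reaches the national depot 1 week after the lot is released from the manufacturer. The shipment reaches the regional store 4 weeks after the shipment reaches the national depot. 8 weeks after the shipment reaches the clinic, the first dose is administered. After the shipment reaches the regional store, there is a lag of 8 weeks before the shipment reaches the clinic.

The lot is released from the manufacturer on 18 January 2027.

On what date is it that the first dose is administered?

14 June 2027

The lot is released from the manufacturer: Jan 18, 2027.
The shipment reaches the national depot: Jan 18, 2027 + 1 week = Jan 25, 2027.
The shipment reaches the regional store: Jan 25, 2027 + 4 weeks = Feb 22, 2027.
The shipment reaches the clinic: Feb 22, 2027 + 8 weeks = Apr 19, 2027.
The first dose is administered: Apr 19, 2027 + 8 weeks = Jun 14, 2027.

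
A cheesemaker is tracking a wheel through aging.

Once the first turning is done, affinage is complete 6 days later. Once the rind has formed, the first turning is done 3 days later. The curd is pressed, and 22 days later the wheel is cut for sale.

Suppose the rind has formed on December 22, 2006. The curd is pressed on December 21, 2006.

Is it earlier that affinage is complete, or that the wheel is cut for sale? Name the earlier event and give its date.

The rind has formed: Dec 22, 2006.
The first turning is done: Dec 22, 2006 + 3 days = Dec 25, 2006.
Affinage is complete: Dec 25, 2006 + 6 days = Dec 31, 2006.
The curd is pressed: Dec 21, 2006.
The wheel is cut for sale: Dec 21, 2006 + 22 days = Jan 12, 2007.
Comparing: affinage is complete on Dec 31, 2006 vs the wheel is cut for sale on Jan 12, 2007. Earlier: affinage is complete.

Affinage is complete — December 31, 2006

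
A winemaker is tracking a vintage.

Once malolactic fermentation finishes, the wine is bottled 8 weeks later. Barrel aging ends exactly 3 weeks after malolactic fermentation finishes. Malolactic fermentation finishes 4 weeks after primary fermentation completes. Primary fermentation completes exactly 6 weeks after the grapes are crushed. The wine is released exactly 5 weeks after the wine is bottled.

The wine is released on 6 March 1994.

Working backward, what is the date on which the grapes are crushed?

26 September 1993

The wine is released: Mar 6, 1994.
The wine is bottled: Mar 6, 1994 − 5 weeks = Jan 30, 1994.
Malolactic fermentation finishes: Jan 30, 1994 − 8 weeks = Dec 5, 1993.
Primary fermentation completes: Dec 5, 1993 − 4 weeks = Nov 7, 1993.
The grapes are crushed: Nov 7, 1993 − 6 weeks = Sep 26, 1993.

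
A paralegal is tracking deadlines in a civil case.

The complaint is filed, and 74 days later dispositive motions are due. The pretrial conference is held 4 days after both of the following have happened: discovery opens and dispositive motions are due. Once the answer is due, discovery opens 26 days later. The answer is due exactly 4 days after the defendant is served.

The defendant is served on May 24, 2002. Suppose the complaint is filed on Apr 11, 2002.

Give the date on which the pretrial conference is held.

Jun 28, 2002

The defendant is served: May 24, 2002.
The answer is due: May 24, 2002 + 4 days = May 28, 2002.
Discovery opens: May 28, 2002 + 26 days = Jun 23, 2002.
The complaint is filed: Apr 11, 2002.
Dispositive motions are due: Apr 11, 2002 + 74 days = Jun 24, 2002.
Both prerequisites met — discovery opens (Jun 23, 2002), dispositive motions are due (Jun 24, 2002); the later is Jun 24, 2002.
The pretrial conference is held: Jun 24, 2002 + 4 days = Jun 28, 2002.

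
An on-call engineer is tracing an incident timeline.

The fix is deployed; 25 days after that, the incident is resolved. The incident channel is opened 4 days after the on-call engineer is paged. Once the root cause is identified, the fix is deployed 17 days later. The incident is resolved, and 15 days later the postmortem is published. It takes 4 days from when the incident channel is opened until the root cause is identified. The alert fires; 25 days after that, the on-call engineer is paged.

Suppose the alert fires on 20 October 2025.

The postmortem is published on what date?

18 January 2026

The alert fires: Oct 20, 2025.
The on-call engineer is paged: Oct 20, 2025 + 25 days = Nov 14, 2025.
The incident channel is opened: Nov 14, 2025 + 4 days = Nov 18, 2025.
The root cause is identified: Nov 18, 2025 + 4 days = Nov 22, 2025.
The fix is deployed: Nov 22, 2025 + 17 days = Dec 9, 2025.
The incident is resolved: Dec 9, 2025 + 25 days = Jan 3, 2026.
The postmortem is published: Jan 3, 2026 + 15 days = Jan 18, 2026.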